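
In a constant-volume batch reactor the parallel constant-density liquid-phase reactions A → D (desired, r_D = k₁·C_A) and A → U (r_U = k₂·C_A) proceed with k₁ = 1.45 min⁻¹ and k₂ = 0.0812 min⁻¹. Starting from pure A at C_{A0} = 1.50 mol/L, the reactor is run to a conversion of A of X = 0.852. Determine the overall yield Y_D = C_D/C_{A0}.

0.807

C_A = C_{A0}(1−X) = 0.2220 mol/L.
Both paths are first order in A, so the instantaneous fraction to D is constant: dC_D/d(−C_A) = k₁/(k₁+k₂) = 0.9470.
C_D = 0.9470·(C_{A0}−C_A) = 0.9470×1.278 = 1.21 mol/L.
Y_D = C_D/C_{A0} = 1.210/1.50 = 0.807.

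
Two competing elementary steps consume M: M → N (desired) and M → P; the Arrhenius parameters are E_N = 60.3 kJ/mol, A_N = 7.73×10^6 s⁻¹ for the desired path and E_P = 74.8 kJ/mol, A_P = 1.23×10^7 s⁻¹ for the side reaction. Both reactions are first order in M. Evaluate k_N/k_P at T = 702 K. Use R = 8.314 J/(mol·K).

7.54

k_N/k_P = (A_N/A_P)·exp[−(E_N−E_P)/(RT)] = (A_N/A_P)·exp[(E_P−E_N)/(RT)].
(E_P−E_N)/(RT) = (74.8−60.3)×10³/(8.314×702) = 14500/5836 = 2.484.
k_N/k_P = (7.73×10^6/1.23×10^7)·exp(2.484) = 0.6285 × 11.99 = 7.54.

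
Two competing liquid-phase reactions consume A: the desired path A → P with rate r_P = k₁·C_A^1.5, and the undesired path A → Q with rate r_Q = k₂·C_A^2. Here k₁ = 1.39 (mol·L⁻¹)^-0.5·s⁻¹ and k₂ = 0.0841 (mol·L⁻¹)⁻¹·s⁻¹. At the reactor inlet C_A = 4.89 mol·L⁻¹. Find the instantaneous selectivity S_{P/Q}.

7.47

S_{P/Q} = r_P/r_Q = (k₁·C_A^1.5)/(k₂·C_A^2) = (k₁/k₂)·C_A^-0.5.
= (1.39×4.890^1.5) / (0.0841×4.890^2) = 15.03/2.011 = 7.47.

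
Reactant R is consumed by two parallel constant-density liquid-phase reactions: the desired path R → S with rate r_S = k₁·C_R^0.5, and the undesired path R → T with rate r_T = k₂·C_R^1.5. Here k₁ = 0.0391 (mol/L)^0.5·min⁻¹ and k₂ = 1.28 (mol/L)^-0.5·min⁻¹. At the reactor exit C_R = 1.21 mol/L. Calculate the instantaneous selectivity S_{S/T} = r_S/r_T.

S_{S/T} = r_S/r_T = (k₁·C_R^0.5)/(k₂·C_R^1.5) = (k₁/k₂)·C_R⁻¹.
= (0.0391×1.210^0.5) / (1.28×1.210^1.5) = 0.04301/1.704 = 0.0252.

0.0252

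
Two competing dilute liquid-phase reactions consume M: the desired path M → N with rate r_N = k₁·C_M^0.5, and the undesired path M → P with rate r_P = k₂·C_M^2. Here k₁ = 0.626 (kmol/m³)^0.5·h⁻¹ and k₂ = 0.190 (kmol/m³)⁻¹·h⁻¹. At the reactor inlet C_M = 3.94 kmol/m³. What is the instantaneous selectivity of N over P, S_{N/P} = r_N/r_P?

S_{N/P} = r_N/r_P = (k₁·C_M^0.5)/(k₂·C_M^2) = (k₁/k₂)·C_M^-1.5.
= (0.626×3.940^0.5) / (0.190×3.940^2) = 1.243/2.949 = 0.421.

0.421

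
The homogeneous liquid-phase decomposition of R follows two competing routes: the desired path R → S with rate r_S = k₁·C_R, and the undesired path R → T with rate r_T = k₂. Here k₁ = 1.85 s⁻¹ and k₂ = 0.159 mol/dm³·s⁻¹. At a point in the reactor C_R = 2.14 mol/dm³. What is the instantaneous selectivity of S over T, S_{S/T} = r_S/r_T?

S_{S/T} = r_S/r_T = (k₁·C_R)/(k₂) = (k₁/k₂)·C_R.
= (1.85×2.140) / (0.159) = 3.959/0.1590 = 24.9.

24.9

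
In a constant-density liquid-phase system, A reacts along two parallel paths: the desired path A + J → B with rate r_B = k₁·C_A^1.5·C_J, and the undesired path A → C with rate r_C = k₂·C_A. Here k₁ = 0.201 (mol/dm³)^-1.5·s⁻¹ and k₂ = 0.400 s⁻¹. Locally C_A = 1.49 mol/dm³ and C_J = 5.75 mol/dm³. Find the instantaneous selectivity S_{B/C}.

S_{B/C} = r_B/r_C = (k₁·C_A^1.5·C_J)/(k₂·C_A) = (k₁/k₂)·C_A^0.5·C_J.
= (0.201×1.490^1.5×5.750) / (0.400×1.490) = 2.102/0.5960 = 3.53.

3.53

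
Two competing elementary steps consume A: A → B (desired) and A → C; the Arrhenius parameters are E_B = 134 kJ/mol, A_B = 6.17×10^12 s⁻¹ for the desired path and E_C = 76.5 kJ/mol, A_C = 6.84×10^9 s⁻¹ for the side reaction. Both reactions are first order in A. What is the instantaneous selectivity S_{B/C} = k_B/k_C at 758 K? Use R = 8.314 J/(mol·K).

With equal orders, S_{B/C} = k_B/k_C = (A_B/A_C)·exp[(E_C−E_B)/(RT)].
(E_C−E_B)/(RT) = (76.5−134)×10³/(8.314×758) = -57500/6302 = -9.124.
k_B/k_C = (6.17×10^12/6.84×10^9)·exp(-9.124) = 902.0 × 1.090×10^-4 = 0.0983.
Since E_B > E_C, raising the temperature improves selectivity toward B.

0.0983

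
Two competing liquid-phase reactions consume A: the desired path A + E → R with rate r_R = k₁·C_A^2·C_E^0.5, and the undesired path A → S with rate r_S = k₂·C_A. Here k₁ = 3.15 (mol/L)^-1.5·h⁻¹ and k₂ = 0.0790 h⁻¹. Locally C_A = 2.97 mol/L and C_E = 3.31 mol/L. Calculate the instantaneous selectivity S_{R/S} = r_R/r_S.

215

S_{R/S} = r_R/r_S = (k₁·C_A^2·C_E^0.5)/(k₂·C_A) = (k₁/k₂)·C_A·C_E^0.5.
= (3.15×2.970^2×3.310^0.5) / (0.0790×2.970) = 50.55/0.2346 = 215.
Since the desired path is higher order in A, keeping C_A high (PFR or concentrated feed) favours R.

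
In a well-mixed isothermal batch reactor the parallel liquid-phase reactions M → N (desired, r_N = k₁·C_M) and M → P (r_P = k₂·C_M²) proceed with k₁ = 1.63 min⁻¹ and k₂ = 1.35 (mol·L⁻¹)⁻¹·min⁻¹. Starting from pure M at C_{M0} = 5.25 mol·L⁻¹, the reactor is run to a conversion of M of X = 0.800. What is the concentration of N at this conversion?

1.27 mol·L⁻¹

C_M = C_{M0}(1−X) = 1.050 mol·L⁻¹.
Along a PFR/batch, dC_N/dC_M = −r_N/(r_N+r_P) = −k₁/(k₁+k₂·C_M).
Integrating from C_{M0} to C_M: C_N = (1.63/1.35)·ln[(1.63+1.35·5.25)/(1.63+1.35·1.05)] = 1.207·ln(8.718/3.047) = 1.269 mol·L⁻¹.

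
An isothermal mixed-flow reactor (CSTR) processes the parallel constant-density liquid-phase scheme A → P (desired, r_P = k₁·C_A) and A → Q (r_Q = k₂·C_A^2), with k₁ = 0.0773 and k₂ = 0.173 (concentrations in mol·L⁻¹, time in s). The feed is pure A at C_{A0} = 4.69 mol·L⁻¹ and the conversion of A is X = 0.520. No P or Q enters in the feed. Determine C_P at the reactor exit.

Exit C_A = C_{A0}(1−X) = 4.69×0.480 = 2.251 mol·L⁻¹.
A CSTR operates uniformly at the exit composition, giving r_P = 0.1740 and r_Q = 0.8767 (each k·C_A^n at C_A = 2.251).
Fraction of consumed A going to P: r_P/(r_P+r_Q) = 0.1656.
C_P = 0.1656·C_{A0}·X = 0.1656×4.69×0.520 = 0.404 mol·L⁻¹.

0.404 mol·L⁻¹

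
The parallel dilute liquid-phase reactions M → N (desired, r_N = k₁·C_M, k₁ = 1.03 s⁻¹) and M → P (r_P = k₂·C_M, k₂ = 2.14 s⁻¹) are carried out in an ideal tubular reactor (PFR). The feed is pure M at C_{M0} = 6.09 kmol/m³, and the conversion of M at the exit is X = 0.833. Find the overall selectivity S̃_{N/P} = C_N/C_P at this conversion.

C_M = C_{M0}(1−X) = 1.017 kmol/m³.
Both paths are first order in M, so the instantaneous fraction to N is constant: dC_N/d(−C_M) = k₁/(k₁+k₂) = 0.3249.
C_N = 0.3249·(C_{M0}−C_M) = 0.3249×5.073 = 1.65 kmol/m³.
C_P = (C_{M0}−C_M)−C_N = 3.425 kmol/m³; S̃_{N/P} = 1.648/3.425 = 0.481.

0.481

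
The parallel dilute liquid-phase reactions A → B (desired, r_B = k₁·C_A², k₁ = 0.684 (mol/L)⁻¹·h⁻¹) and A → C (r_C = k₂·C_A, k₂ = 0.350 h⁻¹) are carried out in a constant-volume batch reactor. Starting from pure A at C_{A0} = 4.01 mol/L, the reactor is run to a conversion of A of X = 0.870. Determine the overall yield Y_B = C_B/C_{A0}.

C_A = C_{A0}(1−X) = 0.5213 mol/L.
Along a PFR/batch, dC_C/dC_A = −r_C/(r_B+r_C) = −k₂/(k₂+k₁·C_A).
Integrating from C_{A0} to C_A: C_C = (0.350/0.684)·ln[(0.350+0.684·4.01)/(0.350+0.684·0.521)] = 0.5117·ln(3.093/0.7066) = 0.7555 mol/L.
Then C_B = (C_{A0}−C_A) − C_C = 3.489 − 0.7555 = 2.733 mol/L.
Y_B = C_B/C_{A0} = 2.733/4.01 = 0.682.

0.682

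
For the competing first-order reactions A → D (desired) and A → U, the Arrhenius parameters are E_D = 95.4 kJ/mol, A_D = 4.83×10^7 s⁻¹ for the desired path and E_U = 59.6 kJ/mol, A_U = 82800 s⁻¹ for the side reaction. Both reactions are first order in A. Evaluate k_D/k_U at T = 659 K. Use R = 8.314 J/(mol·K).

0.848

k_D/k_U = (A_D/A_U)·exp[−(E_D−E_U)/(RT)] = (A_D/A_U)·exp[(E_U−E_D)/(RT)].
(E_U−E_D)/(RT) = (59.6−95.4)×10³/(8.314×659) = -35800/5479 = -6.534.
k_D/k_U = (4.83×10^7/82800)·exp(-6.534) = 583.3 × 0.001453 = 0.848.
Since E_D > E_U, raising the temperature improves selectivity toward D.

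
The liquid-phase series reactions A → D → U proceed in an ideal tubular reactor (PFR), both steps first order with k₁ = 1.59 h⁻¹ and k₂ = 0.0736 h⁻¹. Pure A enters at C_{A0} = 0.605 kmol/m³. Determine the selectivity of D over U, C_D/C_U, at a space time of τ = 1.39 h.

14.2

For first-order series with pure A initially, C_D(τ) = k₁C_{A0}/(k₂−k₁)·(e^(−k₁τ) − e^(−k₂τ)).
e^(−k₁τ) = e^(−1.59×1.39) = e^(−2.210) = 0.1097; e^(−k₂τ) = e^(−0.1023) = 0.9028.
C_D = 1.59×0.605/(0.0736−1.59) × (0.1097−0.9028) = (-0.6344)×(-0.7931) = 0.5031 kmol/m³.
C_A = C_{A0}e^(−k₁τ) = 0.06636 kmol/m³, so C_U = C_{A0}−C_A−C_D = 0.03555 kmol/m³; C_D/C_U = 14.2.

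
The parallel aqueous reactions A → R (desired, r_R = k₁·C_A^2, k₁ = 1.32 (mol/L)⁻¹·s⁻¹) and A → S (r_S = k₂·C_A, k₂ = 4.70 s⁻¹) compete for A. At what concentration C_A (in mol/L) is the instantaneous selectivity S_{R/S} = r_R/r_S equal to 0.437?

S_{R/S} = (k₁/k₂)·C_A ⇒ C_A = S·k₂/k₁.
= 0.437×4.70/1.32 = 1.56 mol/L.

1.56 mol/L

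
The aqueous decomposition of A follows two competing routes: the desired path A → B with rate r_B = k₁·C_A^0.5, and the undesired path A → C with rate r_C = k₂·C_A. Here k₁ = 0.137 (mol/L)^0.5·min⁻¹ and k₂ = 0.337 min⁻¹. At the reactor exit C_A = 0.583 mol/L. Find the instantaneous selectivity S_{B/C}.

0.532

S_{B/C} = r_B/r_C = (k₁·C_A^0.5)/(k₂·C_A) = (k₁/k₂)·C_A^-0.5.
= (0.137×0.5830^0.5) / (0.337×0.5830) = 0.1046/0.1965 = 0.532.
The undesired path is higher order in A, so low C_A (CSTR or dilute feed) favours B.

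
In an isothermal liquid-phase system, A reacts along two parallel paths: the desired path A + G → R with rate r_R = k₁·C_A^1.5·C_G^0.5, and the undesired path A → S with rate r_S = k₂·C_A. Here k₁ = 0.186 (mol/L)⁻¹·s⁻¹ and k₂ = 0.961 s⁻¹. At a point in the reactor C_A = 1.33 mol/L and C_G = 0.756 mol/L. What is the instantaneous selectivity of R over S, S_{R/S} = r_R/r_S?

0.194

S_{R/S} = r_R/r_S = (k₁·C_A^1.5·C_G^0.5)/(k₂·C_A) = (k₁/k₂)·C_A^0.5·C_G^0.5.
= (0.186×1.330^1.5×0.7560^0.5) / (0.961×1.330) = 0.2481/1.278 = 0.194.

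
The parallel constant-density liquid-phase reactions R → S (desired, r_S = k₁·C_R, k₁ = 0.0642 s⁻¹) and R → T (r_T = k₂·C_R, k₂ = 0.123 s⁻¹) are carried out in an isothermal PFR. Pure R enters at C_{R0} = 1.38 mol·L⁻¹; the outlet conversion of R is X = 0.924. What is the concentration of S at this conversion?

0.437 mol·L⁻¹

C_R = C_{R0}(1−X) = 0.1049 mol·L⁻¹.
Both paths are first order in R, so the instantaneous fraction to S is constant: dC_S/d(−C_R) = k₁/(k₁+k₂) = 0.3429.
C_S = 0.3429·(C_{R0}−C_R) = 0.3429×1.275 = 0.437 mol·L⁻¹.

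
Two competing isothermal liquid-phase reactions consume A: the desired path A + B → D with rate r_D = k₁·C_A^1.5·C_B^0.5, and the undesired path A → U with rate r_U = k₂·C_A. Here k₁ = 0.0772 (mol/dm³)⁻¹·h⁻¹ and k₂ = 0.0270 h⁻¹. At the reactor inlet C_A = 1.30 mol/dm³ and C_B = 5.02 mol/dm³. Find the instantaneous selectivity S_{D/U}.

7.30

S_{D/U} = r_D/r_U = (k₁·C_A^1.5·C_B^0.5)/(k₂·C_A) = (k₁/k₂)·C_A^0.5·C_B^0.5.
= (0.0772×1.300^1.5×5.020^0.5) / (0.0270×1.300) = 0.2564/0.03510 = 7.30.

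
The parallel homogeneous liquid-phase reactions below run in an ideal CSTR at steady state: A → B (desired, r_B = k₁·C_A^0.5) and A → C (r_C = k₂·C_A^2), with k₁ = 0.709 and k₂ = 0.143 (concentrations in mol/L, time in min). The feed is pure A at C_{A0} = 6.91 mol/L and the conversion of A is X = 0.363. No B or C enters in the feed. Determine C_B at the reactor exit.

Exit C_A = C_{A0}(1−X) = 6.91×0.637 = 4.402 mol/L.
Rates in a CSTR are evaluated at the outlet concentration: r_B = 0.709×4.402^0.5 = 1.487, r_C = 0.143×4.402^2 = 2.771.
Fraction of consumed A going to B: r_B/(r_B+r_C) = 0.3493.
C_B = 0.3493·C_{A0}·X = 0.3493×6.91×0.363 = 0.876 mol/L.

0.876 mol/L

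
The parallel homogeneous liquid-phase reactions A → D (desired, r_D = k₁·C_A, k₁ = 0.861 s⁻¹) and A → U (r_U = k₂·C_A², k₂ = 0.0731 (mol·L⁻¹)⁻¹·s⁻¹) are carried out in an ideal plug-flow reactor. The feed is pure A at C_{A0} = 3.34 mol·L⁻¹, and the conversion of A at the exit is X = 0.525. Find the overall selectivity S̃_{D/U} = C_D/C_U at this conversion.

4.82

C_A = C_{A0}(1−X) = 1.586 mol·L⁻¹.
Along a PFR/batch, dC_D/dC_A = −r_D/(r_D+r_U) = −k₁/(k₁+k₂·C_A).
Integrating from C_{A0} to C_A: C_D = (0.861/0.0731)·ln[(0.861+0.0731·3.34)/(0.861+0.0731·1.59)] = 11.78·ln(1.105/0.9770) = 1.452 mol·L⁻¹.
C_U = (C_{A0}−C_A)−C_D = 0.3015 mol·L⁻¹; S̃_{D/U} = 1.452/0.3015 = 4.82.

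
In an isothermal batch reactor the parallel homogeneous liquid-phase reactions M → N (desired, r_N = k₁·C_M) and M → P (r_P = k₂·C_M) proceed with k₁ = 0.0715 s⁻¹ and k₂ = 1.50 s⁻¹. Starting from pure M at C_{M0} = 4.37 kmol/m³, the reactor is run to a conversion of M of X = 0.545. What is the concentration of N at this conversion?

0.108 kmol/m³

C_M = C_{M0}(1−X) = 1.988 kmol/m³.
Both paths are first order in M, so the instantaneous fraction to N is constant: dC_N/d(−C_M) = k₁/(k₁+k₂) = 0.04550.
C_N = 0.04550·(C_{M0}−C_M) = 0.04550×2.382 = 0.108 kmol/m³.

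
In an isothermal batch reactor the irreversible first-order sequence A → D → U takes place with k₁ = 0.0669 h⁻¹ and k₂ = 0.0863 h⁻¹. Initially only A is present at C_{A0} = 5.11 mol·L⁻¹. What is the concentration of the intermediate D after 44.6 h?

0.516 mol·L⁻¹

For first-order series with pure A initially, C_D(t) = k₁C_{A0}/(k₂−k₁)·(e^(−k₁t) − e^(−k₂t)).
e^(−k₁t) = e^(−0.0669×44.6) = e^(−2.984) = 0.05060; e^(−k₂t) = e^(−3.849) = 0.02130.
C_D = 0.0669×5.11/(0.0863−0.0669) × (0.05060−0.02130) = 17.62×0.02930 = 0.5163 mol·L⁻¹.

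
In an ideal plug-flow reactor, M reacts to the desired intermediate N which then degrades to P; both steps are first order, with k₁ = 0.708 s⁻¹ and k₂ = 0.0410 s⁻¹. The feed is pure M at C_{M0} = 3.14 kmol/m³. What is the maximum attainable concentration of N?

2.64 kmol/m³

Evaluating C_N at τ_opt = ln(k₂/k₁)/(k₂−k₁) gives C_{N,max}/C_{M0} = (k₁/k₂)^[k₂/(k₂−k₁)].
= (0.708/0.0410)^(0.0410/(0.0410−0.708)) = (17.27)^(-0.06147) = 0.8394.
C_{N,max} = 0.8394×3.14 = 2.64 kmol/m³.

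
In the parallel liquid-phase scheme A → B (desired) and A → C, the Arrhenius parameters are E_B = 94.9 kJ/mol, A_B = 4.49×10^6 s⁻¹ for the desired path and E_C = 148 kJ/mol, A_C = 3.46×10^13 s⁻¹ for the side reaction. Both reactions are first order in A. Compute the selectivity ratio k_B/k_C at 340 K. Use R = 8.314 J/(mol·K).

18.7

With equal orders, S_{B/C} = k_B/k_C = (A_B/A_C)·exp[(E_C−E_B)/(RT)].
(E_C−E_B)/(RT) = (148−94.9)×10³/(8.314×340) = 53100/2827 = 18.78.
k_B/k_C = (4.49×10^6/3.46×10^13)·exp(18.78) = 1.298×10^-7 × 1.439×10^8 = 18.7.
Since E_B < E_C, lowering the temperature improves selectivity toward B.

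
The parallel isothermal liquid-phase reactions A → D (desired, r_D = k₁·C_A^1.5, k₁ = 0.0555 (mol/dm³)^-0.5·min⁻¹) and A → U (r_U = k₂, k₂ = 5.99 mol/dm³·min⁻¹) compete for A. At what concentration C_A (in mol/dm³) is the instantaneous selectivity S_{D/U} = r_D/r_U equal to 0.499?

14.3 mol/dm³

S_{D/U} = (k₁/k₂)·C_A^1.5 ⇒ C_A = (S·k₂/k₁)^(1/1.5).
= (0.499×5.99/0.0555)^(0.6667) = (53.86)^(0.6667) = 14.3 mol/dm³.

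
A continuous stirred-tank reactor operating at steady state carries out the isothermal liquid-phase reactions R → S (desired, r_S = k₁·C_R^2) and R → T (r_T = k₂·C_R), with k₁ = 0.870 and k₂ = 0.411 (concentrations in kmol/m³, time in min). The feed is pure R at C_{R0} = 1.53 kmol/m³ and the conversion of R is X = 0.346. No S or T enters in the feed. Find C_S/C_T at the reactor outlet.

2.12

Exit C_R = C_{R0}(1−X) = 1.53×0.654 = 1.001 kmol/m³.
In a CSTR the entire volume is at exit conditions, so r_S = 0.870×1.001^2 = 0.8711 and r_T = 0.411×1.001 = 0.4113.
Overall selectivity = C_S/C_T = r_Sτ/(r_Tτ) = r_S/r_T = 2.12.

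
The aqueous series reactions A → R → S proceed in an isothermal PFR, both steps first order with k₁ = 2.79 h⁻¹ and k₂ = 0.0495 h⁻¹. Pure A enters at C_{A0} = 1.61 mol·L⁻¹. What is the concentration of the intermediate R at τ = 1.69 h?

For first-order series with pure A initially, C_R(τ) = k₁C_{A0}/(k₂−k₁)·(e^(−k₁τ) − e^(−k₂τ)).
e^(−k₁τ) = e^(−2.79×1.69) = e^(−4.715) = 0.008959; e^(−k₂τ) = e^(−0.08366) = 0.9197.
C_R = 2.79×1.61/(0.0495−2.79) × (0.008959−0.9197) = (-1.639)×(-0.9108) = 1.493 mol·L⁻¹.

1.49 mol·L⁻¹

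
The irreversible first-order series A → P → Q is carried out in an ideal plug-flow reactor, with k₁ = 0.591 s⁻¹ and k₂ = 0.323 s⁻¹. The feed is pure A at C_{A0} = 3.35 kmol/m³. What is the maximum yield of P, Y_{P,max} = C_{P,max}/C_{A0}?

0.483

At the optimum, C_{P,max}/C_{A0} = (k₁/k₂)^[k₂/(k₂−k₁)].
= (0.591/0.323)^(0.323/(0.323−0.591)) = (1.830)^(-1.205) = 0.4828.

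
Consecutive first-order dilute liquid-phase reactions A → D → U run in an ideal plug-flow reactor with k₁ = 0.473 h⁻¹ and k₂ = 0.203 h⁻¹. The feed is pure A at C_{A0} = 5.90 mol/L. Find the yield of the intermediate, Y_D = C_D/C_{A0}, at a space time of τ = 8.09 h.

Solving the coupled first-order balances gives C_D(τ) = [k₁/(k₂−k₁)]·C_{A0}·(e^(−k₁τ) − e^(−k₂τ)).
e^(−k₁τ) = e^(−0.473×8.09) = e^(−3.827) = 0.02178; e^(−k₂τ) = e^(−1.642) = 0.1935.
C_D = 0.473×5.90/(0.203−0.473) × (0.02178−0.1935) = (-10.34)×(-0.1718) = 1.775 mol/L.
Y_D = C_D/C_{A0} = 1.775/5.90 = 0.301.

0.301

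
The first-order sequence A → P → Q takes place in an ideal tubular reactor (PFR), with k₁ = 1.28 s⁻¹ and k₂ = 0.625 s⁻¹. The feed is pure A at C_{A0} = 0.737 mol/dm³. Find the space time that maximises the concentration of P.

Setting dC_P/dτ = 0 gives τ_opt = ln(k₂/k₁)/(k₂−k₁).
= ln(0.625/1.28)/(0.625−1.28) = ln(0.4883)/-0.6550 = -0.7169/-0.6550 = 1.09 s.

1.09 s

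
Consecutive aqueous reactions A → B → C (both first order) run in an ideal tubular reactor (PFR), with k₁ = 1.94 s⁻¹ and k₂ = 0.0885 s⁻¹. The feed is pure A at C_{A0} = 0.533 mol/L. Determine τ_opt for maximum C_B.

For first-order series the maximum of C_B occurs at τ_opt = ln(k₂/k₁)/(k₂−k₁).
= ln(0.0885/1.94)/(0.0885−1.94) = ln(0.04562)/-1.851 = -3.087/-1.851 = 1.67 s.

1.67 s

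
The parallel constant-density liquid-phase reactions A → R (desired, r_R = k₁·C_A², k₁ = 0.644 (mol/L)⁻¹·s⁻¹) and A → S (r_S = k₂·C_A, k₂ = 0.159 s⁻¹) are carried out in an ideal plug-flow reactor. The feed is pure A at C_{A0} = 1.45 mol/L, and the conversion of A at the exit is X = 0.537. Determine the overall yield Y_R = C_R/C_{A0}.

0.432

C_A = C_{A0}(1−X) = 0.6713 mol/L.
Along a PFR/batch, dC_S/dC_A = −r_S/(r_R+r_S) = −k₂/(k₂+k₁·C_A).
Integrating from C_{A0} to C_A: C_S = (0.159/0.644)·ln[(0.159+0.644·1.45)/(0.159+0.644·0.671)] = 0.2469·ln(1.093/0.5913) = 0.1516 mol/L.
Then C_R = (C_{A0}−C_A) − C_S = 0.7787 − 0.1516 = 0.6270 mol/L.
Y_R = C_R/C_{A0} = 0.6270/1.45 = 0.432.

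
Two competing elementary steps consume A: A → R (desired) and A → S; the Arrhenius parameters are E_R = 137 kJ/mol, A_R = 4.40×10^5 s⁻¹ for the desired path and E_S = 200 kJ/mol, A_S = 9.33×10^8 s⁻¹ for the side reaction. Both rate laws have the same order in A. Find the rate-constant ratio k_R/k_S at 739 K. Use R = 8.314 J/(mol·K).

13.4

Since both paths have the same order in A, the concentration cancels and S_{R/S} = k_R/k_S = (A_R/A_S)·exp[(E_S−E_R)/(RT)].
(E_S−E_R)/(RT) = (200−137)×10³/(8.314×739) = 63000/6144 = 10.25.
k_R/k_S = (4.40×10^5/9.33×10^8)·exp(10.25) = 4.716×10^-4 × 28391 = 13.4.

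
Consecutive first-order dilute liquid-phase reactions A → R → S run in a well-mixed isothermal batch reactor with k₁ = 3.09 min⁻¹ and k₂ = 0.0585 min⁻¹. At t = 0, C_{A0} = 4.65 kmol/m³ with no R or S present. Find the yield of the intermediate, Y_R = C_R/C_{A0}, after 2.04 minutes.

Solving the coupled first-order balances gives C_R(t) = [k₁/(k₂−k₁)]·C_{A0}·(e^(−k₁t) − e^(−k₂t)).
e^(−k₁t) = e^(−3.09×2.04) = e^(−6.304) = 0.001830; e^(−k₂t) = e^(−0.1193) = 0.8875.
C_R = 3.09×4.65/(0.0585−3.09) × (0.001830−0.8875) = (-4.740)×(-0.8857) = 4.198 kmol/m³.
Y_R = C_R/C_{A0} = 4.198/4.65 = 0.903.

0.903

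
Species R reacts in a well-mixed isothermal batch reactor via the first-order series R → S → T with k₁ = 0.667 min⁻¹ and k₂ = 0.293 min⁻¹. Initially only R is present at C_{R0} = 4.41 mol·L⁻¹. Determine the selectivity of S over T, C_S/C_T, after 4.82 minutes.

0.608

Solving the coupled first-order balances gives C_S(t) = [k₁/(k₂−k₁)]·C_{R0}·(e^(−k₁t) − e^(−k₂t)).
e^(−k₁t) = e^(−0.667×4.82) = e^(−3.215) = 0.04016; e^(−k₂t) = e^(−1.412) = 0.2436.
C_S = 0.667×4.41/(0.293−0.667) × (0.04016−0.2436) = (-7.865)×(-0.2034) = 1.600 mol·L⁻¹.
C_R = C_{R0}e^(−k₁t) = 0.1771 mol·L⁻¹, so C_T = C_{R0}−C_R−C_S = 2.633 mol·L⁻¹; C_S/C_T = 0.608.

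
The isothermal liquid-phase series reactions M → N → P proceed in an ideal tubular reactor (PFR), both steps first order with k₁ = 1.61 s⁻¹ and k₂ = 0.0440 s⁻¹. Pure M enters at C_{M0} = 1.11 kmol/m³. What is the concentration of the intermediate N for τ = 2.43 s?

1.00 kmol/m³

For first-order series with pure M initially, C_N(τ) = k₁C_{M0}/(k₂−k₁)·(e^(−k₁τ) − e^(−k₂τ)).
e^(−k₁τ) = e^(−1.61×2.43) = e^(−3.912) = 0.01999; e^(−k₂τ) = e^(−0.1069) = 0.8986.
C_N = 1.61×1.11/(0.0440−1.61) × (0.01999−0.8986) = (-1.141)×(-0.8786) = 1.003 kmol/m³.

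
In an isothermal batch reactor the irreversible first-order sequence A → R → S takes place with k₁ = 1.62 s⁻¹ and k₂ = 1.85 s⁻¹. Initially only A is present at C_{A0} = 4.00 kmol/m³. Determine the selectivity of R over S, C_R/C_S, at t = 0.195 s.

The intermediate concentration in a first-order A→B→C sequence is C_R = k₁C_{A0}(e^(−k₁t) − e^(−k₂t))/(k₂−k₁).
e^(−k₁t) = e^(−1.62×0.195) = e^(−0.3159) = 0.7291; e^(−k₂t) = e^(−0.3608) = 0.6972.
C_R = 1.62×4.00/(1.85−1.62) × (0.7291−0.6972) = 28.17×0.03198 = 0.9010 kmol/m³.
C_A = C_{A0}e^(−k₁t) = 2.917 kmol/m³, so C_S = C_{A0}−C_A−C_R = 0.1825 kmol/m³; C_R/C_S = 4.94.

4.94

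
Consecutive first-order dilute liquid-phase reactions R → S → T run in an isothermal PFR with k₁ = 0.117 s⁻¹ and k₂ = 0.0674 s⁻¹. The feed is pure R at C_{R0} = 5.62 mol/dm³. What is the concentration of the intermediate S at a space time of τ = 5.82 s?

The intermediate concentration in a first-order A→B→C sequence is C_S = k₁C_{R0}(e^(−k₁τ) − e^(−k₂τ))/(k₂−k₁).
e^(−k₁τ) = e^(−0.117×5.82) = e^(−0.6809) = 0.5061; e^(−k₂τ) = e^(−0.3923) = 0.6755.
C_S = 0.117×5.62/(0.0674−0.117) × (0.5061−0.6755) = (-13.26)×(-0.1694) = 2.245 mol/dm³.

2.25 mol/dm³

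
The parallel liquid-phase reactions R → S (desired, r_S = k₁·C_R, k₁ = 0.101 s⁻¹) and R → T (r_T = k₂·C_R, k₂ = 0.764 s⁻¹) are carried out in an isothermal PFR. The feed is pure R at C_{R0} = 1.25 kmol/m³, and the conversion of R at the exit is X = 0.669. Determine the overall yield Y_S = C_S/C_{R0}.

C_R = C_{R0}(1−X) = 0.4137 kmol/m³.
Both paths are first order in R, so the instantaneous fraction to S is constant: dC_S/d(−C_R) = k₁/(k₁+k₂) = 0.1168.
C_S = 0.1168·(C_{R0}−C_R) = 0.1168×0.8363 = 0.0976 kmol/m³.
Y_S = C_S/C_{R0} = 0.09764/1.25 = 0.0781.

0.0781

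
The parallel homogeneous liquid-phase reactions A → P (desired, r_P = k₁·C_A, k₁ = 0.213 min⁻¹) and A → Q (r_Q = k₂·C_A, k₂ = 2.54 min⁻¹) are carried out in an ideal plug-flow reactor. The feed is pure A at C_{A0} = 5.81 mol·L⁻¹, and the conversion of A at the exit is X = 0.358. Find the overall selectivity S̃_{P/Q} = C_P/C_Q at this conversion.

C_A = C_{A0}(1−X) = 3.730 mol·L⁻¹.
Both paths are first order in A, so the instantaneous fraction to P is constant: dC_P/d(−C_A) = k₁/(k₁+k₂) = 0.07737.
C_P = 0.07737·(C_{A0}−C_A) = 0.07737×2.080 = 0.161 mol·L⁻¹.
C_Q = (C_{A0}−C_A)−C_P = 1.919 mol·L⁻¹; S̃_{P/Q} = 0.1609/1.919 = 0.0839.

0.0839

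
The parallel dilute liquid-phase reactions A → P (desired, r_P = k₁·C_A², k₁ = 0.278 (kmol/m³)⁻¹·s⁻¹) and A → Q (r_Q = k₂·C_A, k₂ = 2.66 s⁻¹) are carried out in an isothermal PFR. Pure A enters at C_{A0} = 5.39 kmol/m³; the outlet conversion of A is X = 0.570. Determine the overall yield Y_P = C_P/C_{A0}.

0.162

C_A = C_{A0}(1−X) = 2.318 kmol/m³.
Along a PFR/batch, dC_Q/dC_A = −r_Q/(r_P+r_Q) = −k₂/(k₂+k₁·C_A).
Integrating from C_{A0} to C_A: C_Q = (2.66/0.278)·ln[(2.66+0.278·5.39)/(2.66+0.278·2.32)] = 9.568·ln(4.158/3.304) = 2.200 kmol/m³.
Then C_P = (C_{A0}−C_A) − C_Q = 3.072 − 2.200 = 0.8725 kmol/m³.
Y_P = C_P/C_{A0} = 0.8725/5.39 = 0.162.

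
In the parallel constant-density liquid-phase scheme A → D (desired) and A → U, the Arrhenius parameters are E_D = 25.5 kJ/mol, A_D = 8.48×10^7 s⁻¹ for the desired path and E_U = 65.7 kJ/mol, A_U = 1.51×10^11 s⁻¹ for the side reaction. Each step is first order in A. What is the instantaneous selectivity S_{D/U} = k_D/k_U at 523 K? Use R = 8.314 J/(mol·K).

With equal orders, S_{D/U} = k_D/k_U = (A_D/A_U)·exp[(E_U−E_D)/(RT)].
(E_U−E_D)/(RT) = (65.7−25.5)×10³/(8.314×523) = 40200/4348 = 9.245.
k_D/k_U = (8.48×10^7/1.51×10^11)·exp(9.245) = 5.616×10^-4 × 10354 = 5.81.
Since E_D < E_U, lowering the temperature improves selectivity toward D.

5.81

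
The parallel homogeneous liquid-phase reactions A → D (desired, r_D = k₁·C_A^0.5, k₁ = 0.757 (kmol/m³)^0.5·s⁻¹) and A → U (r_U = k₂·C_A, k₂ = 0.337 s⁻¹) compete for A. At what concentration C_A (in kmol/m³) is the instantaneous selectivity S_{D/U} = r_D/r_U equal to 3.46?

0.421 kmol/m³

S_{D/U} = (k₁/k₂)·C_A^-0.5 ⇒ C_A = (S·k₂/k₁)^(-2).
= (3.46×0.337/0.757)^(-2) = (1.540)^(-2) = 0.421 kmol/m³.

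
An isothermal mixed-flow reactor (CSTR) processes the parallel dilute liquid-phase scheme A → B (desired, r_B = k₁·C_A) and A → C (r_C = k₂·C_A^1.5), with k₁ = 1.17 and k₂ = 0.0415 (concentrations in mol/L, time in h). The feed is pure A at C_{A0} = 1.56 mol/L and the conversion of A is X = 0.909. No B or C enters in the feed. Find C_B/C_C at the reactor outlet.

Exit C_A = C_{A0}(1−X) = 1.56×0.0910 = 0.1420 mol/L.
A CSTR operates uniformly at the exit composition, giving r_B = 0.1661 and r_C = 0.002220 (each k·C_A^n at C_A = 0.1420).
Overall selectivity = C_B/C_C = r_Bτ/(r_Cτ) = r_B/r_C = 74.8.

74.8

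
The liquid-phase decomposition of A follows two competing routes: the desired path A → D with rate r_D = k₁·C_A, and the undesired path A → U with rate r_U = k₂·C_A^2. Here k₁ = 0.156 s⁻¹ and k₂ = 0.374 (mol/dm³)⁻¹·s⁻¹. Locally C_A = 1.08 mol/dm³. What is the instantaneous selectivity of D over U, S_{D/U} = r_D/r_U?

0.386

S_{D/U} = r_D/r_U = (k₁·C_A)/(k₂·C_A^2) = (k₁/k₂)·C_A⁻¹.
= (0.156×1.080) / (0.374×1.080^2) = 0.1685/0.4362 = 0.386.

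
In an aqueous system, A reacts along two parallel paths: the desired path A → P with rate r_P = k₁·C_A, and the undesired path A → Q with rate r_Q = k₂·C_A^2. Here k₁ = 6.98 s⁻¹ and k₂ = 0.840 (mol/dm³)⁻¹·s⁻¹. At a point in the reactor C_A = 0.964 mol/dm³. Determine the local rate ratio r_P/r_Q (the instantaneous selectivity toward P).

8.62

S_{P/Q} = r_P/r_Q = (k₁·C_A)/(k₂·C_A^2) = (k₁/k₂)·C_A⁻¹.
= (6.98×0.9640) / (0.840×0.9640^2) = 6.729/0.7806 = 8.62.
The undesired path is higher order in A, so low C_A (CSTR or dilute feed) favours P.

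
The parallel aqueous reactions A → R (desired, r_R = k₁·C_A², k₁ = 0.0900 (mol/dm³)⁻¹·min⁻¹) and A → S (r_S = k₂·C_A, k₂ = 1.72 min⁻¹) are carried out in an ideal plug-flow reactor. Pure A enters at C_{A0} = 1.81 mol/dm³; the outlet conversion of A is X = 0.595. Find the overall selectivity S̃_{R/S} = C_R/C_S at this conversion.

0.0663

C_A = C_{A0}(1−X) = 0.7331 mol/dm³.
Along a PFR/batch, dC_S/dC_A = −r_S/(r_R+r_S) = −k₂/(k₂+k₁·C_A).
Integrating from C_{A0} to C_A: C_S = (1.72/0.0900)·ln[(1.72+0.0900·1.81)/(1.72+0.0900·0.733)] = 19.11·ln(1.883/1.786) = 1.010 mol/dm³.
Then C_R = (C_{A0}−C_A) − C_S = 1.077 − 1.010 = 0.06695 mol/dm³.
S̃_{R/S} = C_R/C_S = 0.06695/1.010 = 0.0663.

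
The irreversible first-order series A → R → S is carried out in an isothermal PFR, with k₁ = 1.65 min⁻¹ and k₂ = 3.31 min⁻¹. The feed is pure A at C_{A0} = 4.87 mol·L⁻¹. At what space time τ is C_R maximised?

Setting dC_R/dτ = 0 gives τ_opt = ln(k₂/k₁)/(k₂−k₁).
= ln(3.31/1.65)/(3.31−1.65) = ln(2.006)/1.660 = 0.6962/1.660 = 0.419 min.

0.419 min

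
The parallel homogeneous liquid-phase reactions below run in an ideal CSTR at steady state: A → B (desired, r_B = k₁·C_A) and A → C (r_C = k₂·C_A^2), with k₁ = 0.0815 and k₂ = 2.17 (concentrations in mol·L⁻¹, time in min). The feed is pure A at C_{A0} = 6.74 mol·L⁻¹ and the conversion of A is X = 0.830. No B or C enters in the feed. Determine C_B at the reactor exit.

0.178 mol·L⁻¹

Exit C_A = C_{A0}(1−X) = 6.74×0.170 = 1.146 mol·L⁻¹.
In a CSTR the entire volume is at exit conditions, so r_B = 0.0815×1.146 = 0.09338 and r_C = 2.17×1.146^2 = 2.849.
Fraction of consumed A going to B: r_B/(r_B+r_C) = 0.03174.
C_B = 0.03174·C_{A0}·X = 0.03174×6.74×0.830 = 0.178 mol·L⁻¹.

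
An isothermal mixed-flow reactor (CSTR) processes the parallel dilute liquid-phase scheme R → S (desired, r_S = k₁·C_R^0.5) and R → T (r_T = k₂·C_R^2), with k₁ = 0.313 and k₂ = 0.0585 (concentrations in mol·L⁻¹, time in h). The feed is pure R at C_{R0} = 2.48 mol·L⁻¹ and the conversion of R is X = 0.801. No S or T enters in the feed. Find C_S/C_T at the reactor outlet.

15.4

Exit C_R = C_{R0}(1−X) = 2.48×0.199 = 0.4935 mol·L⁻¹.
Rates in a CSTR are evaluated at the outlet concentration: r_S = 0.313×0.4935^0.5 = 0.2199, r_T = 0.0585×0.4935^2 = 0.01425.
Overall selectivity = C_S/C_T = r_Sτ/(r_Tτ) = r_S/r_T = 15.4.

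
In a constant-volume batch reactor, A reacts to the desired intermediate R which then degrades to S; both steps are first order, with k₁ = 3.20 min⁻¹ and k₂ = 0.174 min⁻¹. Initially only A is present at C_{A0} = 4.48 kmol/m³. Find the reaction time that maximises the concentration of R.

0.962 min

Setting dC_R/dt = 0 gives t_opt = ln(k₂/k₁)/(k₂−k₁).
= ln(0.174/3.20)/(0.174−3.20) = ln(0.05437)/-3.026 = -2.912/-3.026 = 0.962 min.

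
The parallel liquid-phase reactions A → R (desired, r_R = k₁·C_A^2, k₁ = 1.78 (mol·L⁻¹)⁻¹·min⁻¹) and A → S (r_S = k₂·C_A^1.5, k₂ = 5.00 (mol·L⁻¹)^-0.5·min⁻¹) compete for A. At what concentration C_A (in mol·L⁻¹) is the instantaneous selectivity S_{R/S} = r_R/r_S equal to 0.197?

0.306 mol·L⁻¹

S_{R/S} = (k₁/k₂)·C_A^0.5 ⇒ C_A = (S·k₂/k₁)^(2).
= (0.197×5.00/1.78)^(2) = (0.5534)^(2) = 0.306 mol·L⁻¹.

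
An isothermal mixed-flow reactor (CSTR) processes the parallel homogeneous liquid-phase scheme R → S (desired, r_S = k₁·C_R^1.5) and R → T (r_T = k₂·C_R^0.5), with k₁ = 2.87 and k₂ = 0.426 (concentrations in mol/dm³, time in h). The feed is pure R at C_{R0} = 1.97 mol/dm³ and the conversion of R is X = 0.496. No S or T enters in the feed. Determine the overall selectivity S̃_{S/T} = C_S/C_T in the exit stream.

Exit C_R = C_{R0}(1−X) = 1.97×0.504 = 0.9929 mol/dm³.
A CSTR operates uniformly at the exit composition, giving r_S = 2.839 and r_T = 0.4245 (each k·C_R^n at C_R = 0.9929).
Overall selectivity = C_S/C_T = r_Sτ/(r_Tτ) = r_S/r_T = 6.69.

6.69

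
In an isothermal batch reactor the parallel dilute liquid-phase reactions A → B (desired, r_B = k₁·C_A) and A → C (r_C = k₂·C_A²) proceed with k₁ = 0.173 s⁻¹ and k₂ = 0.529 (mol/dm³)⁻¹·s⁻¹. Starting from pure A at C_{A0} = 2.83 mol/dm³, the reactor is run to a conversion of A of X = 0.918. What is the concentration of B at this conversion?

0.566 mol/dm³

C_A = C_{A0}(1−X) = 0.2321 mol/dm³.
Along a PFR/batch, dC_B/dC_A = −r_B/(r_B+r_C) = −k₁/(k₁+k₂·C_A).
Integrating from C_{A0} to C_A: C_B = (0.173/0.529)·ln[(0.173+0.529·2.83)/(0.173+0.529·0.232)] = 0.3270·ln(1.670/0.2958) = 0.5661 mol/dm³.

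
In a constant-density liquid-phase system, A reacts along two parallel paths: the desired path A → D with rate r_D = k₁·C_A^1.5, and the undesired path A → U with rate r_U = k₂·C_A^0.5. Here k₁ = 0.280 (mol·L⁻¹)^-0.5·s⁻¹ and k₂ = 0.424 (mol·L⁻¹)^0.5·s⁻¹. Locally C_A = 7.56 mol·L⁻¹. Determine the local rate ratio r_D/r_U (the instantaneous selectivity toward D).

S_{D/U} = r_D/r_U = (k₁·C_A^1.5)/(k₂·C_A^0.5) = (k₁/k₂)·C_A.
= (0.280×7.560^1.5) / (0.424×7.560^0.5) = 5.820/1.166 = 4.99.

4.99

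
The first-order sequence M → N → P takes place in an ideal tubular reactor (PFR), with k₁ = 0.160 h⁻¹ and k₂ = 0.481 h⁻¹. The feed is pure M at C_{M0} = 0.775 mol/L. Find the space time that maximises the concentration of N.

The intermediate peaks when r₁ = r₂, i.e. k₁e^(−k₁τ) = k₂e^(−k₂τ), giving τ_opt = ln(k₂/k₁)/(k₂−k₁).
= ln(0.481/0.160)/(0.481−0.160) = ln(3.006)/0.3210 = 1.101/0.3210 = 3.43 h.

3.43 h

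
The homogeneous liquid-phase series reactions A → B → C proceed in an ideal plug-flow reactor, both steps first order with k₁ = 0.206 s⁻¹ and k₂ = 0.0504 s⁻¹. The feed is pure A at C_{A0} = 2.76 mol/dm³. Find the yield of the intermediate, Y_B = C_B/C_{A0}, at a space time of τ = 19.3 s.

0.476

The intermediate concentration in a first-order A→B→C sequence is C_B = k₁C_{A0}(e^(−k₁τ) − e^(−k₂τ))/(k₂−k₁).
e^(−k₁τ) = e^(−0.206×19.3) = e^(−3.976) = 0.01876; e^(−k₂τ) = e^(−0.9727) = 0.3781.
C_B = 0.206×2.76/(0.0504−0.206) × (0.01876−0.3781) = (-3.654)×(-0.3593) = 1.313 mol/dm³.
Y_B = C_B/C_{A0} = 1.313/2.76 = 0.476.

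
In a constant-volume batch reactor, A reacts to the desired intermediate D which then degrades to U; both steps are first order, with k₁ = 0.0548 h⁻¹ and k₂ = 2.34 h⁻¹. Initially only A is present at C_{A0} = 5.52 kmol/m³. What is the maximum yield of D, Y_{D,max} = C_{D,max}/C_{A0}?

0.0214

At the optimum, C_{D,max}/C_{A0} = (k₁/k₂)^[k₂/(k₂−k₁)].
= (0.0548/2.34)^(2.34/(2.34−0.0548)) = (0.02342)^(1.024) = 0.02140.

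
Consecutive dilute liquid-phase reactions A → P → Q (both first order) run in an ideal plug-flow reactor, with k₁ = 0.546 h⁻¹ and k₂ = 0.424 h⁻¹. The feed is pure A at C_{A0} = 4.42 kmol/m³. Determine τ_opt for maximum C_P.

2.07 h

Setting dC_P/dτ = 0 gives τ_opt = ln(k₂/k₁)/(k₂−k₁).
= ln(0.424/0.546)/(0.424−0.546) = ln(0.7766)/-0.1220 = -0.2529/-0.1220 = 2.07 h.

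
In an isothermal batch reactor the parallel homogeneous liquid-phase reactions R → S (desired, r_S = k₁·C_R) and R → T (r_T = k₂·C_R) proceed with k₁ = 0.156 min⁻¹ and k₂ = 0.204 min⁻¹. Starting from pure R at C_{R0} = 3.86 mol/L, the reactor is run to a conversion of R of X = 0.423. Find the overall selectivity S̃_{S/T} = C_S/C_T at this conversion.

C_R = C_{R0}(1−X) = 2.227 mol/L.
Both paths are first order in R, so the instantaneous fraction to S is constant: dC_S/d(−C_R) = k₁/(k₁+k₂) = 0.4333.
C_S = 0.4333·(C_{R0}−C_R) = 0.4333×1.633 = 0.708 mol/L.
C_T = (C_{R0}−C_R)−C_S = 0.9252 mol/L; S̃_{S/T} = 0.7075/0.9252 = 0.765.

0.765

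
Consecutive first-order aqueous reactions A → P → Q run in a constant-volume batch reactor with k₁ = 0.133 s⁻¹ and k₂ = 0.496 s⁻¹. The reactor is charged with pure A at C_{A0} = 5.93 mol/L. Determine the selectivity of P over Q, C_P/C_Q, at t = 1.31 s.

2.68

For first-order series with pure A initially, C_P(t) = k₁C_{A0}/(k₂−k₁)·(e^(−k₁t) − e^(−k₂t)).
e^(−k₁t) = e^(−0.133×1.31) = e^(−0.1742) = 0.8401; e^(−k₂t) = e^(−0.6498) = 0.5222.
C_P = 0.133×5.93/(0.496−0.133) × (0.8401−0.5222) = 2.173×0.3179 = 0.6908 mol/L.
C_A = C_{A0}e^(−k₁t) = 4.982 mol/L, so C_Q = C_{A0}−C_A−C_P = 0.2574 mol/L; C_P/C_Q = 2.68.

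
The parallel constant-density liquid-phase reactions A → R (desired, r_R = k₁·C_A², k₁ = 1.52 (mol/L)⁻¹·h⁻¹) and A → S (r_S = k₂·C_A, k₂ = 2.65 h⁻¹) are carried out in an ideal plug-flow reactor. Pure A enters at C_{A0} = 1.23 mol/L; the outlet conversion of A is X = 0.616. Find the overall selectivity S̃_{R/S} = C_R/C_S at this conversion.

0.478

C_A = C_{A0}(1−X) = 0.4723 mol/L.
Along a PFR/batch, dC_S/dC_A = −r_S/(r_R+r_S) = −k₂/(k₂+k₁·C_A).
Integrating from C_{A0} to C_A: C_S = (2.65/1.52)·ln[(2.65+1.52·1.23)/(2.65+1.52·0.472)] = 1.743·ln(4.520/3.368) = 0.5128 mol/L.
Then C_R = (C_{A0}−C_A) − C_S = 0.7577 − 0.5128 = 0.2449 mol/L.
S̃_{R/S} = C_R/C_S = 0.2449/0.5128 = 0.478.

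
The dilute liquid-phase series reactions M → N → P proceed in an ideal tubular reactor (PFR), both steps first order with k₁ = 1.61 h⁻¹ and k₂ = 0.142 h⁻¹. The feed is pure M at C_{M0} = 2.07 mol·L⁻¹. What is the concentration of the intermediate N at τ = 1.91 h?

The intermediate concentration in a first-order A→B→C sequence is C_N = k₁C_{M0}(e^(−k₁τ) − e^(−k₂τ))/(k₂−k₁).
e^(−k₁τ) = e^(−1.61×1.91) = e^(−3.075) = 0.04619; e^(−k₂τ) = e^(−0.2712) = 0.7624.
C_N = 1.61×2.07/(0.142−1.61) × (0.04619−0.7624) = (-2.270)×(-0.7163) = 1.626 mol·L⁻¹.

1.63 mol·L⁻¹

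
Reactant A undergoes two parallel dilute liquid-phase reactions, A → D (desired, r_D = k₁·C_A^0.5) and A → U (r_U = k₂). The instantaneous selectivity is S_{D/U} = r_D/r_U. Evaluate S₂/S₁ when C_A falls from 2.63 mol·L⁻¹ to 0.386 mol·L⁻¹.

S_{D/U} = (k₁/k₂)·C_A^0.5, so S₂/S₁ = (C_{A,2}/C_{A,1})^0.5.
= (0.386/2.63)^0.5 = (0.1468)^0.5 = 0.383.
Selectivity toward D falls as C_A falls — high-concentration operation is favoured.

0.383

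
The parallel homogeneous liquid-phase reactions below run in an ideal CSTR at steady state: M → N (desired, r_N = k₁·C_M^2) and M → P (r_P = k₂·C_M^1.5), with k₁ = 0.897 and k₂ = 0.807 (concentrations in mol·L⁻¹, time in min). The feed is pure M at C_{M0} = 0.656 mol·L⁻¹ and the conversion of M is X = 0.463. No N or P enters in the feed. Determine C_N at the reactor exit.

Exit C_M = C_{M0}(1−X) = 0.656×0.537 = 0.3523 mol·L⁻¹.
Rates in a CSTR are evaluated at the outlet concentration: r_N = 0.897×0.3523^2 = 0.1113, r_P = 0.807×0.3523^1.5 = 0.1687.
Fraction of consumed M going to N: r_N/(r_N+r_P) = 0.3975.
C_N = 0.3975·C_{M0}·X = 0.3975×0.656×0.463 = 0.121 mol·L⁻¹.

0.121 mol·L⁻¹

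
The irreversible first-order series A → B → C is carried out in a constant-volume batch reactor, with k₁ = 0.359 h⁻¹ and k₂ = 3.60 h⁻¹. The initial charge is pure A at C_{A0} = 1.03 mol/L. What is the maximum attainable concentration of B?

Evaluating C_B at t_opt = ln(k₂/k₁)/(k₂−k₁) gives C_{B,max}/C_{A0} = (k₁/k₂)^[k₂/(k₂−k₁)].
= (0.359/3.60)^(3.60/(3.60−0.359)) = (0.09972)^(1.111) = 0.07725.
C_{B,max} = 0.07725×1.03 = 0.0796 mol/L.

0.0796 mol/L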